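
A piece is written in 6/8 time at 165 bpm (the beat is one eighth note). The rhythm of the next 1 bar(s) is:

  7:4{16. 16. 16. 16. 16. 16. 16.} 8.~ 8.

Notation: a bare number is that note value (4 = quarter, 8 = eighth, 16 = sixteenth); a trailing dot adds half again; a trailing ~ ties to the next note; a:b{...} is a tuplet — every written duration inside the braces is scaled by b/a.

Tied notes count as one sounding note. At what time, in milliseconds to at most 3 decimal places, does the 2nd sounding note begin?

note 2 onset = 3/7b = 155.844ms

1. 0.0ms @ 0 + 155.844ms (3/7)
2. 155.844ms @ 3/7 + 155.844ms (3/7)
3. 311.688ms @ 6/7 + 155.844ms (3/7)
4. 467.532ms @ 9/7 + 155.844ms (3/7)
5. 623.377ms @ 12/7 + 155.844ms (3/7)
6. 779.221ms @ 15/7 + 155.844ms (3/7)
7. 935.065ms @ 18/7 + 155.844ms (3/7)
8. 1090.909ms @ 3 + 1090.909ms (3)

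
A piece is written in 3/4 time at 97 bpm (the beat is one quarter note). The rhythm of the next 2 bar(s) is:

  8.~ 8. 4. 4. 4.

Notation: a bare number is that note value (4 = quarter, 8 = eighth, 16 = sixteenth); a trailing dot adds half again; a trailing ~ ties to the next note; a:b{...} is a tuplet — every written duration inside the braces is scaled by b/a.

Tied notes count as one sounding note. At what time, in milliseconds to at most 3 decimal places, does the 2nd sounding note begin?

note 2 onset = 3/2b = 927.835ms

1. 0.0ms @ 0 + 927.835ms (3/2)
2. 927.835ms @ 3/2 + 927.835ms (3/2)
3. 1855.67ms @ 3 + 927.835ms (3/2)
4. 2783.505ms @ 9/2 + 927.835ms (3/2)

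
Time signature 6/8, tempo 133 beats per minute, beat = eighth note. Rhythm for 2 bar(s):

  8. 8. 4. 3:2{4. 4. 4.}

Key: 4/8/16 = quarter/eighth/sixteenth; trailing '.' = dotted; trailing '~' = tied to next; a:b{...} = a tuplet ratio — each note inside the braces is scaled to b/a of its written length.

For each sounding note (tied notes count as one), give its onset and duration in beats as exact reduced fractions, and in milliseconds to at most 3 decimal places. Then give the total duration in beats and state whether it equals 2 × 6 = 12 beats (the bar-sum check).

1) 0.0ms=0b +676.692ms=3/2b
2) 676.692ms=3/2b +676.692ms=3/2b
3) 1353.383ms=3b +1353.383ms=3b
4) 2706.767ms=6b +902.256ms=2b
5) 3609.023ms=8b +902.256ms=2b
6) 4511.278ms=10b +902.256ms=2b
Σ=12b of 12 (133bpm 6/8) — PASS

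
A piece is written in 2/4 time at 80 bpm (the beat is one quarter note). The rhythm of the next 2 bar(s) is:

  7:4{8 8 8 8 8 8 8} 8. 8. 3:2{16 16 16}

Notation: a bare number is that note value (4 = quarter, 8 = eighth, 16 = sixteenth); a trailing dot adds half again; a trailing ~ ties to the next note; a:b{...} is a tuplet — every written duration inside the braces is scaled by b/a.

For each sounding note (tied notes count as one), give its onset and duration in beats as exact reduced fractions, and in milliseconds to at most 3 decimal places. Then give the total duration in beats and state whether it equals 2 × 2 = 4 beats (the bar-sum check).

1) 0.0ms=0b +214.286ms=2/7b
2) 214.286ms=2/7b +214.286ms=2/7b
3) 428.571ms=4/7b +214.286ms=2/7b
4) 642.857ms=6/7b +214.286ms=2/7b
5) 857.143ms=8/7b +214.286ms=2/7b
6) 1071.429ms=10/7b +214.286ms=2/7b
7) 1285.714ms=12/7b +214.286ms=2/7b
8) 1500.0ms=2b +562.5ms=3/4b
9) 2062.5ms=11/4b +562.5ms=3/4b
10) 2625.0ms=7/2b +125.0ms=1/6b
11) 2750.0ms=11/3b +125.0ms=1/6b
12) 2875.0ms=23/6b +125.0ms=1/6b
Σ=4b of 4 (80bpm 2/4) — PASS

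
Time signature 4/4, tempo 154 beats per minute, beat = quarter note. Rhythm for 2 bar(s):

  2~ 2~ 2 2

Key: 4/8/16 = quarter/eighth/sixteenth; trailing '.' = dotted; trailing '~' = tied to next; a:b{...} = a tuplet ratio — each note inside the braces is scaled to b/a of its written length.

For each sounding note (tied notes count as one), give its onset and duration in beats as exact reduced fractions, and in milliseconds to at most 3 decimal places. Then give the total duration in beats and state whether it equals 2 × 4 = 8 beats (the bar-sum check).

1) 0.0ms=0b +2337.662ms=6b
2) 2337.662ms=6b +779.221ms=2b
Σ=8b of 8 (154bpm 4/4) — PASS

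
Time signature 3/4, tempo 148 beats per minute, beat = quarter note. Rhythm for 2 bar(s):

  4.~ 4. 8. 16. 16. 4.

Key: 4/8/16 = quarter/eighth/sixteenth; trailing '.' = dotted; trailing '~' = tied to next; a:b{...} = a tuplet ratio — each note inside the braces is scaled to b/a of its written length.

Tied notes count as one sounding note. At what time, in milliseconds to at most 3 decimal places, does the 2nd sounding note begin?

1. 0.0ms @ 0 + 1216.216ms (3)
2. 1216.216ms @ 3 + 304.054ms (3/4)
3. 1520.27ms @ 15/4 + 152.027ms (3/8)
4. 1672.297ms @ 33/8 + 152.027ms (3/8)
5. 1824.324ms @ 9/2 + 608.108ms (3/2)

note 2 onset = 3b = 1216.216ms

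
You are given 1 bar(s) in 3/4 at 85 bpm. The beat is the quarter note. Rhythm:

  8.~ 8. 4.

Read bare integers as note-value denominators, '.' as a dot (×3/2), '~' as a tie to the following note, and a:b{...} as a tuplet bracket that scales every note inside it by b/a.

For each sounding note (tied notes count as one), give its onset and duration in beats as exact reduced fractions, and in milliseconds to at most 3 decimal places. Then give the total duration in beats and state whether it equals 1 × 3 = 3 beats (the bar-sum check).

1) 0.0ms=0b +1058.824ms=3/2b
2) 1058.824ms=3/2b +1058.824ms=3/2b
Σ=3b of 3 (85bpm 3/4) — PASS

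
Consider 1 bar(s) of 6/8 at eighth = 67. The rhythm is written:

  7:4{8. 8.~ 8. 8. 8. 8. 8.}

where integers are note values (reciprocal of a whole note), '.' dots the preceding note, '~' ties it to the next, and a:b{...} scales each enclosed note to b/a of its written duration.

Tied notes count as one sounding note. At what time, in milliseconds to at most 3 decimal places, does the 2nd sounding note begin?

1. 0.0ms @ 0 + 767.591ms (6/7)
2. 767.591ms @ 6/7 + 1535.181ms (12/7)
3. 2302.772ms @ 18/7 + 767.591ms (6/7)
4. 3070.362ms @ 24/7 + 767.591ms (6/7)
5. 3837.953ms @ 30/7 + 767.591ms (6/7)
6. 4605.544ms @ 36/7 + 767.591ms (6/7)

note 2 onset = 6/7b = 767.591ms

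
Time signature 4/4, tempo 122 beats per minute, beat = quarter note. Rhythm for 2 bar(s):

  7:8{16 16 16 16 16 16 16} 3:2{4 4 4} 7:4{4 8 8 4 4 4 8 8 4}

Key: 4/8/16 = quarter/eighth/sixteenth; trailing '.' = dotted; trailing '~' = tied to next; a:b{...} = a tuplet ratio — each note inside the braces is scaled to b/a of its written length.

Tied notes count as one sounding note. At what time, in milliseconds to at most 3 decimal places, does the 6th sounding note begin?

note 6 onset = 10/7b = 702.576ms

1. 0.0ms @ 0 + 140.515ms (2/7)
2. 140.515ms @ 2/7 + 140.515ms (2/7)
3. 281.03ms @ 4/7 + 140.515ms (2/7)
4. 421.546ms @ 6/7 + 140.515ms (2/7)
5. 562.061ms @ 8/7 + 140.515ms (2/7)
6. 702.576ms @ 10/7 + 140.515ms (2/7)
7. 843.091ms @ 12/7 + 140.515ms (2/7)
8. 983.607ms @ 2 + 327.869ms (2/3)
9. 1311.475ms @ 8/3 + 327.869ms (2/3)
10. 1639.344ms @ 10/3 + 327.869ms (2/3)
11. 1967.213ms @ 4 + 281.03ms (4/7)
12. 2248.244ms @ 32/7 + 140.515ms (2/7)
13. 2388.759ms @ 34/7 + 140.515ms (2/7)
14. 2529.274ms @ 36/7 + 281.03ms (4/7)
15. 2810.304ms @ 40/7 + 281.03ms (4/7)
16. 3091.335ms @ 44/7 + 281.03ms (4/7)
17. 3372.365ms @ 48/7 + 140.515ms (2/7)
18. 3512.881ms @ 50/7 + 140.515ms (2/7)
19. 3653.396ms @ 52/7 + 281.03ms (4/7)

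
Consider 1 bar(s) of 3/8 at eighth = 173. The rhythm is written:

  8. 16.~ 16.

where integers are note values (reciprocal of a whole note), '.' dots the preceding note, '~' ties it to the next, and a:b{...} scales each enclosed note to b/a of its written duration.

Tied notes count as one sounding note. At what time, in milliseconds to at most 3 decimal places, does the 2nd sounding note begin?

note 2 onset = 3/2b = 520.231ms

1. 0.0ms @ 0 + 520.231ms (3/2)
2. 520.231ms @ 3/2 + 520.231ms (3/2)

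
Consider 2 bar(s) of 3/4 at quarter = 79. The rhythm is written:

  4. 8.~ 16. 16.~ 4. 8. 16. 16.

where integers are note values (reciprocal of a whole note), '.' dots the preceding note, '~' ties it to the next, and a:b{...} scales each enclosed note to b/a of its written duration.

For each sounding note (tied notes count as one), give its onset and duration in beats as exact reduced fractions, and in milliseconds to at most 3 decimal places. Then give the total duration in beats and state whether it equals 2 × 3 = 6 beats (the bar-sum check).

1) 0.0ms=0b +1139.241ms=3/2b
2) 1139.241ms=3/2b +854.43ms=9/8b
3) 1993.671ms=21/8b +1424.051ms=15/8b
4) 3417.722ms=9/2b +569.62ms=3/4b
5) 3987.342ms=21/4b +284.81ms=3/8b
6) 4272.152ms=45/8b +284.81ms=3/8b
Σ=6b of 6 (79bpm 3/4) — PASS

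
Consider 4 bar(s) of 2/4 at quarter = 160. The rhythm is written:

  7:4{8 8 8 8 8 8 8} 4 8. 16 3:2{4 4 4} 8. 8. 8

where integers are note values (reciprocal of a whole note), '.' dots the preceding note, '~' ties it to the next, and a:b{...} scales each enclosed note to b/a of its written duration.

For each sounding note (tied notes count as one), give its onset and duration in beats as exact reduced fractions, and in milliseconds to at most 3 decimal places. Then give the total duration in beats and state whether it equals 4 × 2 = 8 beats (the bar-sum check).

1) 0.0ms=0b +107.143ms=2/7b
2) 107.143ms=2/7b +107.143ms=2/7b
3) 214.286ms=4/7b +107.143ms=2/7b
4) 321.429ms=6/7b +107.143ms=2/7b
5) 428.571ms=8/7b +107.143ms=2/7b
6) 535.714ms=10/7b +107.143ms=2/7b
7) 642.857ms=12/7b +107.143ms=2/7b
8) 750.0ms=2b +375.0ms=1b
9) 1125.0ms=3b +281.25ms=3/4b
10) 1406.25ms=15/4b +93.75ms=1/4b
11) 1500.0ms=4b +250.0ms=2/3b
12) 1750.0ms=14/3b +250.0ms=2/3b
13) 2000.0ms=16/3b +250.0ms=2/3b
14) 2250.0ms=6b +281.25ms=3/4b
15) 2531.25ms=27/4b +281.25ms=3/4b
16) 2812.5ms=15/2b +187.5ms=1/2b
Σ=8b of 8 (160bpm 2/4) — PASS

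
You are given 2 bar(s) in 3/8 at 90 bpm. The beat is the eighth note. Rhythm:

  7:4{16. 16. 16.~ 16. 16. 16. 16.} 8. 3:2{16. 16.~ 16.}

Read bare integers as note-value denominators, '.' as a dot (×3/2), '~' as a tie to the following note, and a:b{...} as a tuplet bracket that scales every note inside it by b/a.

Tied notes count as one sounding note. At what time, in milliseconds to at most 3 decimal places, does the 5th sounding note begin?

note 5 onset = 15/7b = 1428.571ms

1. 0.0ms @ 0 + 285.714ms (3/7)
2. 285.714ms @ 3/7 + 285.714ms (3/7)
3. 571.429ms @ 6/7 + 571.429ms (6/7)
4. 1142.857ms @ 12/7 + 285.714ms (3/7)
5. 1428.571ms @ 15/7 + 285.714ms (3/7)
6. 1714.286ms @ 18/7 + 285.714ms (3/7)
7. 2000.0ms @ 3 + 1000.0ms (3/2)
8. 3000.0ms @ 9/2 + 333.333ms (1/2)
9. 3333.333ms @ 5 + 666.667ms (1)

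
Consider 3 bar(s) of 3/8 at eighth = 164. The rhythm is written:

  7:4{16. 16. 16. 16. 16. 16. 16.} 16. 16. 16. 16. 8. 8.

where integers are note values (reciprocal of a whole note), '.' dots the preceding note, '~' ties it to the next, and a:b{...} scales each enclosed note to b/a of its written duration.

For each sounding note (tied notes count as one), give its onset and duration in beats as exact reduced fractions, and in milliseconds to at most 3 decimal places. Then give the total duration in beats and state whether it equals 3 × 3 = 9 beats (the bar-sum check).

1) 0.0ms=0b +156.794ms=3/7b
2) 156.794ms=3/7b +156.794ms=3/7b
3) 313.589ms=6/7b +156.794ms=3/7b
4) 470.383ms=9/7b +156.794ms=3/7b
5) 627.178ms=12/7b +156.794ms=3/7b
6) 783.972ms=15/7b +156.794ms=3/7b
7) 940.767ms=18/7b +156.794ms=3/7b
8) 1097.561ms=3b +274.39ms=3/4b
9) 1371.951ms=15/4b +274.39ms=3/4b
10) 1646.341ms=9/2b +274.39ms=3/4b
11) 1920.732ms=21/4b +274.39ms=3/4b
12) 2195.122ms=6b +548.78ms=3/2b
13) 2743.902ms=15/2b +548.78ms=3/2b
Σ=9b of 9 (164bpm 3/8) — PASS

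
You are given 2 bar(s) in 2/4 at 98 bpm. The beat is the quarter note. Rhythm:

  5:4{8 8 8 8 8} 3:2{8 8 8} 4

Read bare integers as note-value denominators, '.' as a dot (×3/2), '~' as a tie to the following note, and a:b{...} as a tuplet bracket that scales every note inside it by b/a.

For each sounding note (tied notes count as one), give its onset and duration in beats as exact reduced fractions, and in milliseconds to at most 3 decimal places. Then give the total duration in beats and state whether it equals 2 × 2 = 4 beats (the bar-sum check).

1) 0.0ms=0b +244.898ms=2/5b
2) 244.898ms=2/5b +244.898ms=2/5b
3) 489.796ms=4/5b +244.898ms=2/5b
4) 734.694ms=6/5b +244.898ms=2/5b
5) 979.592ms=8/5b +244.898ms=2/5b
6) 1224.49ms=2b +204.082ms=1/3b
7) 1428.571ms=7/3b +204.082ms=1/3b
8) 1632.653ms=8/3b +204.082ms=1/3b
9) 1836.735ms=3b +612.245ms=1b
Σ=4b of 4 (98bpm 2/4) — PASS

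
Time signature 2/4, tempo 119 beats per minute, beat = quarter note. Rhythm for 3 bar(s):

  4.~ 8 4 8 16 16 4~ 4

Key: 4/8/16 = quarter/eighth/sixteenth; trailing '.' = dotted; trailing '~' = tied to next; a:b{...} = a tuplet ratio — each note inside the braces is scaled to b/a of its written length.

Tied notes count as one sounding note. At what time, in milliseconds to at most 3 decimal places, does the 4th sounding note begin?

note 4 onset = 7/2b = 1764.706ms

1. 0.0ms @ 0 + 1008.403ms (2)
2. 1008.403ms @ 2 + 504.202ms (1)
3. 1512.605ms @ 3 + 252.101ms (1/2)
4. 1764.706ms @ 7/2 + 126.05ms (1/4)
5. 1890.756ms @ 15/4 + 126.05ms (1/4)
6. 2016.807ms @ 4 + 1008.403ms (2)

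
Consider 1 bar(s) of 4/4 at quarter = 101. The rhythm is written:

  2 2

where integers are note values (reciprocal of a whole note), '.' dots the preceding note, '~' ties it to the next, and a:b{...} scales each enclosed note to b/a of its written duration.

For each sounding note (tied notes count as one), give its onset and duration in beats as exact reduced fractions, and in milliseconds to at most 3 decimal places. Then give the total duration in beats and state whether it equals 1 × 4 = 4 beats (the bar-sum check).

1) 0.0ms=0b +1188.119ms=2b
2) 1188.119ms=2b +1188.119ms=2b
Σ=4b of 4 (101bpm 4/4) — PASS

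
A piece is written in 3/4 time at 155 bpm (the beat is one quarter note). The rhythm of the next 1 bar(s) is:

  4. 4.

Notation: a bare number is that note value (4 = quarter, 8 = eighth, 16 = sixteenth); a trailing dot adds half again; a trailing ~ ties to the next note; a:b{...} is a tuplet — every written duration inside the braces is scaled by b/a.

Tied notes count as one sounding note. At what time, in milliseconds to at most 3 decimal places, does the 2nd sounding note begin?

1. 0.0ms @ 0 + 580.645ms (3/2)
2. 580.645ms @ 3/2 + 580.645ms (3/2)

note 2 onset = 3/2b = 580.645ms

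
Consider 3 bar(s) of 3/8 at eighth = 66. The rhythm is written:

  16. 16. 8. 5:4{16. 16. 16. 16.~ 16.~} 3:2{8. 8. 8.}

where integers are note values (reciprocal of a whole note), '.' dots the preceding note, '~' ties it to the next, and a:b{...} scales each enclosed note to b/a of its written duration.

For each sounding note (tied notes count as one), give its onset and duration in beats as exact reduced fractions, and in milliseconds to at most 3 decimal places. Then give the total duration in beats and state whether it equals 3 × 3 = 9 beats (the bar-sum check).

1) 0.0ms=0b +681.818ms=3/4b
2) 681.818ms=3/4b +681.818ms=3/4b
3) 1363.636ms=3/2b +1363.636ms=3/2b
4) 2727.273ms=3b +545.455ms=3/5b
5) 3272.727ms=18/5b +545.455ms=3/5b
6) 3818.182ms=21/5b +545.455ms=3/5b
7) 4363.636ms=24/5b +2000.0ms=11/5b
8) 6363.636ms=7b +909.091ms=1b
9) 7272.727ms=8b +909.091ms=1b
Σ=9b of 9 (66bpm 3/8) — PASS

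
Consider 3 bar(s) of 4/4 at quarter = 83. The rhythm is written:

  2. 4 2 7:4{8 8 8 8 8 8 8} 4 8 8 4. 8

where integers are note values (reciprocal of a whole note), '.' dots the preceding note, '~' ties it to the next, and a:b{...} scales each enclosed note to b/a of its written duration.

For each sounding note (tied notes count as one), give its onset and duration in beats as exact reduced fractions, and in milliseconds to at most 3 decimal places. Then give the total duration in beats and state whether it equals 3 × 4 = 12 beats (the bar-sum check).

1) 0.0ms=0b +2168.675ms=3b
2) 2168.675ms=3b +722.892ms=1b
3) 2891.566ms=4b +1445.783ms=2b
4) 4337.349ms=6b +206.54ms=2/7b
5) 4543.89ms=44/7b +206.54ms=2/7b
6) 4750.43ms=46/7b +206.54ms=2/7b
7) 4956.971ms=48/7b +206.54ms=2/7b
8) 5163.511ms=50/7b +206.54ms=2/7b
9) 5370.052ms=52/7b +206.54ms=2/7b
10) 5576.592ms=54/7b +206.54ms=2/7b
11) 5783.133ms=8b +722.892ms=1b
12) 6506.024ms=9b +361.446ms=1/2b
13) 6867.47ms=19/2b +361.446ms=1/2b
14) 7228.916ms=10b +1084.337ms=3/2b
15) 8313.253ms=23/2b +361.446ms=1/2b
Σ=12b of 12 (83bpm 4/4) — PASS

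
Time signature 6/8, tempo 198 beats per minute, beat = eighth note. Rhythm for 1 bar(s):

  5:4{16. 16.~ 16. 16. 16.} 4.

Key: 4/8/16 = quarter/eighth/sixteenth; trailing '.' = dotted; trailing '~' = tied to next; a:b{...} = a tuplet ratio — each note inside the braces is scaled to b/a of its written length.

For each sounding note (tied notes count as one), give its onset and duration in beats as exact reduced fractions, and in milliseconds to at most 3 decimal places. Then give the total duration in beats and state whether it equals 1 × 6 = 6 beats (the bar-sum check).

1) 0.0ms=0b +181.818ms=3/5b
2) 181.818ms=3/5b +363.636ms=6/5b
3) 545.455ms=9/5b +181.818ms=3/5b
4) 727.273ms=12/5b +181.818ms=3/5b
5) 909.091ms=3b +909.091ms=3b
Σ=6b of 6 (198bpm 6/8) — PASS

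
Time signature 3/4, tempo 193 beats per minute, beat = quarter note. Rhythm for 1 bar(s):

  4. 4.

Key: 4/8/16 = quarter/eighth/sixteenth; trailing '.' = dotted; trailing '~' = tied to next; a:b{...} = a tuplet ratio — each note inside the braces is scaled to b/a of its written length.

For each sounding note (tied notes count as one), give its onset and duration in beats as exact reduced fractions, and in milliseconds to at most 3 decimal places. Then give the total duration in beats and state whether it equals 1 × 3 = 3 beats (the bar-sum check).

1) 0.0ms=0b +466.321ms=3/2b
2) 466.321ms=3/2b +466.321ms=3/2b
Σ=3b of 3 (193bpm 3/4) — PASS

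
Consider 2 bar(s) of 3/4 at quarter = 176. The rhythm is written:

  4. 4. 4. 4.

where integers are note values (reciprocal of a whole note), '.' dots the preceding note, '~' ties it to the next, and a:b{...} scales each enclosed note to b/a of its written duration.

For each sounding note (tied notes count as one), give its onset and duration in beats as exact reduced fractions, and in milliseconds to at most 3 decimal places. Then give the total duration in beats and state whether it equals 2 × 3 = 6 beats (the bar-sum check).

1) 0.0ms=0b +511.364ms=3/2b
2) 511.364ms=3/2b +511.364ms=3/2b
3) 1022.727ms=3b +511.364ms=3/2b
4) 1534.091ms=9/2b +511.364ms=3/2b
Σ=6b of 6 (176bpm 3/4) — PASS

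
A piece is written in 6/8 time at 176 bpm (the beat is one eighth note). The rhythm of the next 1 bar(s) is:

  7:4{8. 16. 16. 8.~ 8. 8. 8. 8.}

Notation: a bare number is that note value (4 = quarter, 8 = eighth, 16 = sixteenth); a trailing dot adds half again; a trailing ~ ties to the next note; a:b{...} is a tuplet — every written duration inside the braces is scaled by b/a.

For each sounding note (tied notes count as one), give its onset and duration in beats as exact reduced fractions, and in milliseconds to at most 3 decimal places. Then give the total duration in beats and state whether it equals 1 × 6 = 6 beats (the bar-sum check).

1) 0.0ms=0b +292.208ms=6/7b
2) 292.208ms=6/7b +146.104ms=3/7b
3) 438.312ms=9/7b +146.104ms=3/7b
4) 584.416ms=12/7b +584.416ms=12/7b
5) 1168.831ms=24/7b +292.208ms=6/7b
6) 1461.039ms=30/7b +292.208ms=6/7b
7) 1753.247ms=36/7b +292.208ms=6/7b
Σ=6b of 6 (176bpm 6/8) — PASS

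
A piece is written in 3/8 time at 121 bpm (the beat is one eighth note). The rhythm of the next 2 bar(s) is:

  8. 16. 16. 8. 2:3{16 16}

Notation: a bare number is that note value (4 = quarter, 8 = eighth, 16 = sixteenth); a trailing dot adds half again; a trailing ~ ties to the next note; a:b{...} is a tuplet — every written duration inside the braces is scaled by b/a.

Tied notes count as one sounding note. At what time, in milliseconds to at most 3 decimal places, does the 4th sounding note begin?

note 4 onset = 3b = 1487.603ms

1. 0.0ms @ 0 + 743.802ms (3/2)
2. 743.802ms @ 3/2 + 371.901ms (3/4)
3. 1115.702ms @ 9/4 + 371.901ms (3/4)
4. 1487.603ms @ 3 + 743.802ms (3/2)
5. 2231.405ms @ 9/2 + 371.901ms (3/4)
6. 2603.306ms @ 21/4 + 371.901ms (3/4)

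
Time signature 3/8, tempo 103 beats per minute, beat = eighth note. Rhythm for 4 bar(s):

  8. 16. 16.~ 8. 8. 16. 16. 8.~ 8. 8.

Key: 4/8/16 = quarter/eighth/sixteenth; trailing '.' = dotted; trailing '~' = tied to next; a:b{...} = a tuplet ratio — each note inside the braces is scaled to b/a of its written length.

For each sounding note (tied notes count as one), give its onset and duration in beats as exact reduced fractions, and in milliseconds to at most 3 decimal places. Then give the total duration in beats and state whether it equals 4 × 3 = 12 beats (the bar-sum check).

1) 0.0ms=0b +873.786ms=3/2b
2) 873.786ms=3/2b +436.893ms=3/4b
3) 1310.68ms=9/4b +1310.68ms=9/4b
4) 2621.359ms=9/2b +873.786ms=3/2b
5) 3495.146ms=6b +436.893ms=3/4b
6) 3932.039ms=27/4b +436.893ms=3/4b
7) 4368.932ms=15/2b +1747.573ms=3b
8) 6116.505ms=21/2b +873.786ms=3/2b
Σ=12b of 12 (103bpm 3/8) — PASS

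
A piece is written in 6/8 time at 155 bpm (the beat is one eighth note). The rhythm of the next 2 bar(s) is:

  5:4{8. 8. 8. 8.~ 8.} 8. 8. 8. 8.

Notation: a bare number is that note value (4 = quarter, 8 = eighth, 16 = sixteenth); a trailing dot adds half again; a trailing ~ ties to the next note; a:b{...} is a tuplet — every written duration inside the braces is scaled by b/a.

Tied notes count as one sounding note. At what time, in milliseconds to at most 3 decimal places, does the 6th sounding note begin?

1. 0.0ms @ 0 + 464.516ms (6/5)
2. 464.516ms @ 6/5 + 464.516ms (6/5)
3. 929.032ms @ 12/5 + 464.516ms (6/5)
4. 1393.548ms @ 18/5 + 929.032ms (12/5)
5. 2322.581ms @ 6 + 580.645ms (3/2)
6. 2903.226ms @ 15/2 + 580.645ms (3/2)
7. 3483.871ms @ 9 + 580.645ms (3/2)
8. 4064.516ms @ 21/2 + 580.645ms (3/2)

note 6 onset = 15/2b = 2903.226ms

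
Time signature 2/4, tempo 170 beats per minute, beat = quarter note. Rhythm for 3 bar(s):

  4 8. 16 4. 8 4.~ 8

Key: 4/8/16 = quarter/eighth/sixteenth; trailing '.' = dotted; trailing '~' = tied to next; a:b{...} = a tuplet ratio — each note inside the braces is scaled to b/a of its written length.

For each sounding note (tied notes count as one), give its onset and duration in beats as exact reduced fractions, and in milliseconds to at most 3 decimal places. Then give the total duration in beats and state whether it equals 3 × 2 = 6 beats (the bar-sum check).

1) 0.0ms=0b +352.941ms=1b
2) 352.941ms=1b +264.706ms=3/4b
3) 617.647ms=7/4b +88.235ms=1/4b
4) 705.882ms=2b +529.412ms=3/2b
5) 1235.294ms=7/2b +176.471ms=1/2b
6) 1411.765ms=4b +705.882ms=2b
Σ=6b of 6 (170bpm 2/4) — PASS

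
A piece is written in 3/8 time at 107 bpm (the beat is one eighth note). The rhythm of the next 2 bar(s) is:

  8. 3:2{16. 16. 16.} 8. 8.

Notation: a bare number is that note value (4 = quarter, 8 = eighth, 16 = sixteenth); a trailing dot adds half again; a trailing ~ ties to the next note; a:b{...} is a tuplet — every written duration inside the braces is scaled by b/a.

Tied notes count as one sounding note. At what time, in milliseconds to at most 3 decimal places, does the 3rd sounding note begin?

1. 0.0ms @ 0 + 841.121ms (3/2)
2. 841.121ms @ 3/2 + 280.374ms (1/2)
3. 1121.495ms @ 2 + 280.374ms (1/2)
4. 1401.869ms @ 5/2 + 280.374ms (1/2)
5. 1682.243ms @ 3 + 841.121ms (3/2)
6. 2523.364ms @ 9/2 + 841.121ms (3/2)

note 3 onset = 2b = 1121.495ms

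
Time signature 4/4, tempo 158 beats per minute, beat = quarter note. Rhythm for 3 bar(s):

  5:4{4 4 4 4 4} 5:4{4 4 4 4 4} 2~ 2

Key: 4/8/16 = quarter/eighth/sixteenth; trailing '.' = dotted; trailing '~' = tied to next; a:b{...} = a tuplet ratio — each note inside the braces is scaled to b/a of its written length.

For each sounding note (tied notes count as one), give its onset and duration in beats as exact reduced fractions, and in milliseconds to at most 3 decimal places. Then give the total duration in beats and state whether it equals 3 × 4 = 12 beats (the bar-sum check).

1) 0.0ms=0b +303.797ms=4/5b
2) 303.797ms=4/5b +303.797ms=4/5b
3) 607.595ms=8/5b +303.797ms=4/5b
4) 911.392ms=12/5b +303.797ms=4/5b
5) 1215.19ms=16/5b +303.797ms=4/5b
6) 1518.987ms=4b +303.797ms=4/5b
7) 1822.785ms=24/5b +303.797ms=4/5b
8) 2126.582ms=28/5b +303.797ms=4/5b
9) 2430.38ms=32/5b +303.797ms=4/5b
10) 2734.177ms=36/5b +303.797ms=4/5b
11) 3037.975ms=8b +1518.987ms=4b
Σ=12b of 12 (158bpm 4/4) — PASS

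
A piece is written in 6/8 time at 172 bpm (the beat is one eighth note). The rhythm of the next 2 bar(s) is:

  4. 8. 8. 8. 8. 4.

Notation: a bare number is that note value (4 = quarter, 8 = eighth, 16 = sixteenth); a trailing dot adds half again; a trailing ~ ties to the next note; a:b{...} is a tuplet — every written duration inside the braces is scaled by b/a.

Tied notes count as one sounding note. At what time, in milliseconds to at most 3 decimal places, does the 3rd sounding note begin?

1. 0.0ms @ 0 + 1046.512ms (3)
2. 1046.512ms @ 3 + 523.256ms (3/2)
3. 1569.767ms @ 9/2 + 523.256ms (3/2)
4. 2093.023ms @ 6 + 523.256ms (3/2)
5. 2616.279ms @ 15/2 + 523.256ms (3/2)
6. 3139.535ms @ 9 + 1046.512ms (3)

note 3 onset = 9/2b = 1569.767ms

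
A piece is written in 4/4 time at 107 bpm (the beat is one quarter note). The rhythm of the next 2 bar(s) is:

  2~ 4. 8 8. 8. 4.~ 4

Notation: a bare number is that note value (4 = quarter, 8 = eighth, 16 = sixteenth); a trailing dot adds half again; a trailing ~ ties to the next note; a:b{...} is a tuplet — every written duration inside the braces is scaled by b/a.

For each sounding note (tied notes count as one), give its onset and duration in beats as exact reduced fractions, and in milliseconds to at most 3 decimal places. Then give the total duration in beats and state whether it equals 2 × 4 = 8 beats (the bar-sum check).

1) 0.0ms=0b +1962.617ms=7/2b
2) 1962.617ms=7/2b +280.374ms=1/2b
3) 2242.991ms=4b +420.561ms=3/4b
4) 2663.551ms=19/4b +420.561ms=3/4b
5) 3084.112ms=11/2b +1401.869ms=5/2b
Σ=8b of 8 (107bpm 4/4) — PASS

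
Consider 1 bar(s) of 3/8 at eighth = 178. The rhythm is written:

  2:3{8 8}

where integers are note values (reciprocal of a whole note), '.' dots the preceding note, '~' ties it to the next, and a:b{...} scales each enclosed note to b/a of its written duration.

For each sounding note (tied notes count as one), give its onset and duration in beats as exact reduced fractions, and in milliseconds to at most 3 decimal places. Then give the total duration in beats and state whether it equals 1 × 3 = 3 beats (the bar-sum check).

1) 0.0ms=0b +505.618ms=3/2b
2) 505.618ms=3/2b +505.618ms=3/2b
Σ=3b of 3 (178bpm 3/8) — PASS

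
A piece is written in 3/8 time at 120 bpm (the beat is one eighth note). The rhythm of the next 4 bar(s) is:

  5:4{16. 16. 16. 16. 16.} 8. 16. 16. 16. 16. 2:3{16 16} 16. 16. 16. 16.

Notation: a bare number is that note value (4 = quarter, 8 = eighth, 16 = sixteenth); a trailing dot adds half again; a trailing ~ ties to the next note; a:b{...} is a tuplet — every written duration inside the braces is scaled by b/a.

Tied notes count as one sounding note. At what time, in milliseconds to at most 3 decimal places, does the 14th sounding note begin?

1. 0.0ms @ 0 + 300.0ms (3/5)
2. 300.0ms @ 3/5 + 300.0ms (3/5)
3. 600.0ms @ 6/5 + 300.0ms (3/5)
4. 900.0ms @ 9/5 + 300.0ms (3/5)
5. 1200.0ms @ 12/5 + 300.0ms (3/5)
6. 1500.0ms @ 3 + 750.0ms (3/2)
7. 2250.0ms @ 9/2 + 375.0ms (3/4)
8. 2625.0ms @ 21/4 + 375.0ms (3/4)
9. 3000.0ms @ 6 + 375.0ms (3/4)
10. 3375.0ms @ 27/4 + 375.0ms (3/4)
11. 3750.0ms @ 15/2 + 375.0ms (3/4)
12. 4125.0ms @ 33/4 + 375.0ms (3/4)
13. 4500.0ms @ 9 + 375.0ms (3/4)
14. 4875.0ms @ 39/4 + 375.0ms (3/4)
15. 5250.0ms @ 21/2 + 375.0ms (3/4)
16. 5625.0ms @ 45/4 + 375.0ms (3/4)

note 14 onset = 39/4b = 4875.0ms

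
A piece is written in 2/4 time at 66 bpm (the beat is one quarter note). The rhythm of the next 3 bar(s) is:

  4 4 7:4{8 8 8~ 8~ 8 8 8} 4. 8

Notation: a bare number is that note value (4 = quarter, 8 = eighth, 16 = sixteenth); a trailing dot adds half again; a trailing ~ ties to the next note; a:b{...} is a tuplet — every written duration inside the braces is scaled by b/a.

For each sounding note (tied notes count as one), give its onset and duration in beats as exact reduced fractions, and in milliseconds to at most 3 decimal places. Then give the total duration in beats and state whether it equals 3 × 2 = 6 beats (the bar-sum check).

1) 0.0ms=0b +909.091ms=1b
2) 909.091ms=1b +909.091ms=1b
3) 1818.182ms=2b +259.74ms=2/7b
4) 2077.922ms=16/7b +259.74ms=2/7b
5) 2337.662ms=18/7b +779.221ms=6/7b
6) 3116.883ms=24/7b +259.74ms=2/7b
7) 3376.623ms=26/7b +259.74ms=2/7b
8) 3636.364ms=4b +1363.636ms=3/2b
9) 5000.0ms=11/2b +454.545ms=1/2b
Σ=6b of 6 (66bpm 2/4) — PASS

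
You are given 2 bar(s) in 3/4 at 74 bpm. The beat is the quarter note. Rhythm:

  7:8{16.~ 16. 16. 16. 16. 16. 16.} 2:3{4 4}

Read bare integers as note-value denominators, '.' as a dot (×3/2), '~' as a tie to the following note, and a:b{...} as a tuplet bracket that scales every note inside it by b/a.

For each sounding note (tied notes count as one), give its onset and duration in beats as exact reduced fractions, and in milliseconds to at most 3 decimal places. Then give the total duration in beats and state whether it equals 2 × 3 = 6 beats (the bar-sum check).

1) 0.0ms=0b +694.981ms=6/7b
2) 694.981ms=6/7b +347.49ms=3/7b
3) 1042.471ms=9/7b +347.49ms=3/7b
4) 1389.961ms=12/7b +347.49ms=3/7b
5) 1737.452ms=15/7b +347.49ms=3/7b
6) 2084.942ms=18/7b +347.49ms=3/7b
7) 2432.432ms=3b +1216.216ms=3/2b
8) 3648.649ms=9/2b +1216.216ms=3/2b
Σ=6b of 6 (74bpm 3/4) — PASS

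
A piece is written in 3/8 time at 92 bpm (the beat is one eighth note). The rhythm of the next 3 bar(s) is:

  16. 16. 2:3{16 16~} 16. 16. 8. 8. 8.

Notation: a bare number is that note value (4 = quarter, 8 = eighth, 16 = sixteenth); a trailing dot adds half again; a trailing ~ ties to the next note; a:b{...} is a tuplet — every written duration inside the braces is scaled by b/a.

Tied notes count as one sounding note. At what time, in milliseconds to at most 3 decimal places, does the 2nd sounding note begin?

note 2 onset = 3/4b = 489.13ms

1. 0.0ms @ 0 + 489.13ms (3/4)
2. 489.13ms @ 3/4 + 489.13ms (3/4)
3. 978.261ms @ 3/2 + 489.13ms (3/4)
4. 1467.391ms @ 9/4 + 978.261ms (3/2)
5. 2445.652ms @ 15/4 + 489.13ms (3/4)
6. 2934.783ms @ 9/2 + 978.261ms (3/2)
7. 3913.043ms @ 6 + 978.261ms (3/2)
8. 4891.304ms @ 15/2 + 978.261ms (3/2)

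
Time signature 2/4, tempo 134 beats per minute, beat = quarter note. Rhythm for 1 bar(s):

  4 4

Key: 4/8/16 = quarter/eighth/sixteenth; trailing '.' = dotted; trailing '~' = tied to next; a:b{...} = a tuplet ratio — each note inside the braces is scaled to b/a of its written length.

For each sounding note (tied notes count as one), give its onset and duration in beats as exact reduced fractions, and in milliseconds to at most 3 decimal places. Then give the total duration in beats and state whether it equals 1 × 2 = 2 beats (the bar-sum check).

1) 0.0ms=0b +447.761ms=1b
2) 447.761ms=1b +447.761ms=1b
Σ=2b of 2 (134bpm 2/4) — PASS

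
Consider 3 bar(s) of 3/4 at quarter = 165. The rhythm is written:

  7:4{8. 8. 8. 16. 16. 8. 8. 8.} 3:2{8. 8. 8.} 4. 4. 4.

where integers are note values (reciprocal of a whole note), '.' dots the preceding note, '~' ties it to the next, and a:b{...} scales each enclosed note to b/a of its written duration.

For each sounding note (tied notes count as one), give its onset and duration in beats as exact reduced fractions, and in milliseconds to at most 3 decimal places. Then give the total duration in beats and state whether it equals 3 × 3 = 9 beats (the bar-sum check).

1) 0.0ms=0b +155.844ms=3/7b
2) 155.844ms=3/7b +155.844ms=3/7b
3) 311.688ms=6/7b +155.844ms=3/7b
4) 467.532ms=9/7b +77.922ms=3/14b
5) 545.455ms=3/2b +77.922ms=3/14b
6) 623.377ms=12/7b +155.844ms=3/7b
7) 779.221ms=15/7b +155.844ms=3/7b
8) 935.065ms=18/7b +155.844ms=3/7b
9) 1090.909ms=3b +181.818ms=1/2b
10) 1272.727ms=7/2b +181.818ms=1/2b
11) 1454.545ms=4b +181.818ms=1/2b
12) 1636.364ms=9/2b +545.455ms=3/2b
13) 2181.818ms=6b +545.455ms=3/2b
14) 2727.273ms=15/2b +545.455ms=3/2b
Σ=9b of 9 (165bpm 3/4) — PASS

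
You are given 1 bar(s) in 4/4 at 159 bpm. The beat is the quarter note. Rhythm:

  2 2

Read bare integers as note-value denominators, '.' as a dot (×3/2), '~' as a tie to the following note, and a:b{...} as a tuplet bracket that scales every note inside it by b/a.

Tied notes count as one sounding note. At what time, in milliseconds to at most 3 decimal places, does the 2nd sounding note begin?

note 2 onset = 2b = 754.717ms

1. 0.0ms @ 0 + 754.717ms (2)
2. 754.717ms @ 2 + 754.717ms (2)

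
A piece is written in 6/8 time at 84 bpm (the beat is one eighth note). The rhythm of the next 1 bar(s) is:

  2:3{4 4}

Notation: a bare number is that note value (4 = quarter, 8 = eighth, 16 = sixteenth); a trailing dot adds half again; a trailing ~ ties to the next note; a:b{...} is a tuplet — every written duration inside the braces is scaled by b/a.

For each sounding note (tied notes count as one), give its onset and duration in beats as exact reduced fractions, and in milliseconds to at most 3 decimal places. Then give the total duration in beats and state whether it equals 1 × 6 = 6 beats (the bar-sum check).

1) 0.0ms=0b +2142.857ms=3b
2) 2142.857ms=3b +2142.857ms=3b
Σ=6b of 6 (84bpm 6/8) — PASS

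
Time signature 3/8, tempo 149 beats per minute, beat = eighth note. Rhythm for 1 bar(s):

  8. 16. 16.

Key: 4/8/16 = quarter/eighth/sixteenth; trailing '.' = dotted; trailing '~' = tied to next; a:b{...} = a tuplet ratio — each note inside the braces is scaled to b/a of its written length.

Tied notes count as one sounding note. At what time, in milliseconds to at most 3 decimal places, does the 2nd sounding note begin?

note 2 onset = 3/2b = 604.027ms

1. 0.0ms @ 0 + 604.027ms (3/2)
2. 604.027ms @ 3/2 + 302.013ms (3/4)
3. 906.04ms @ 9/4 + 302.013ms (3/4)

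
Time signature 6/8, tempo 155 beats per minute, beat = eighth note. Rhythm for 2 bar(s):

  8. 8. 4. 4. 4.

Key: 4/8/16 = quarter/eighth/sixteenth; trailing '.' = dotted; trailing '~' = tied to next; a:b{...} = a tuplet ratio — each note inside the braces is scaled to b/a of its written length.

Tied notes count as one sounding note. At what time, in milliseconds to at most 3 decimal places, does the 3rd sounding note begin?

1. 0.0ms @ 0 + 580.645ms (3/2)
2. 580.645ms @ 3/2 + 580.645ms (3/2)
3. 1161.29ms @ 3 + 1161.29ms (3)
4. 2322.581ms @ 6 + 1161.29ms (3)
5. 3483.871ms @ 9 + 1161.29ms (3)

note 3 onset = 3b = 1161.29ms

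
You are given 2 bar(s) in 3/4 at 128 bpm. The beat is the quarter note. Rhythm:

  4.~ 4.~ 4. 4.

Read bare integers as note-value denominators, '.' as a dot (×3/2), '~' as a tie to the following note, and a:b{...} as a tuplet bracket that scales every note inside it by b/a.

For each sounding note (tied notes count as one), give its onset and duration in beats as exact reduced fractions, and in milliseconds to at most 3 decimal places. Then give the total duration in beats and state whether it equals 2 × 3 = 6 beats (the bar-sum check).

1) 0.0ms=0b +2109.375ms=9/2b
2) 2109.375ms=9/2b +703.125ms=3/2b
Σ=6b of 6 (128bpm 3/4) — PASS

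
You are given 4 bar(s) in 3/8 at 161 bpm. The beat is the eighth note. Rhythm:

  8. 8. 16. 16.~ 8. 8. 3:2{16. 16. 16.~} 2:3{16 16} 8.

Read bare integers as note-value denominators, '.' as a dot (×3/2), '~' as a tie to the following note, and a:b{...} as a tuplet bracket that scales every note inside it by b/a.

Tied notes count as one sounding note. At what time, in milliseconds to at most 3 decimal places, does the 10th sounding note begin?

1. 0.0ms @ 0 + 559.006ms (3/2)
2. 559.006ms @ 3/2 + 559.006ms (3/2)
3. 1118.012ms @ 3 + 279.503ms (3/4)
4. 1397.516ms @ 15/4 + 838.509ms (9/4)
5. 2236.025ms @ 6 + 559.006ms (3/2)
6. 2795.031ms @ 15/2 + 186.335ms (1/2)
7. 2981.366ms @ 8 + 186.335ms (1/2)
8. 3167.702ms @ 17/2 + 465.839ms (5/4)
9. 3633.54ms @ 39/4 + 279.503ms (3/4)
10. 3913.043ms @ 21/2 + 559.006ms (3/2)

note 10 onset = 21/2b = 3913.043ms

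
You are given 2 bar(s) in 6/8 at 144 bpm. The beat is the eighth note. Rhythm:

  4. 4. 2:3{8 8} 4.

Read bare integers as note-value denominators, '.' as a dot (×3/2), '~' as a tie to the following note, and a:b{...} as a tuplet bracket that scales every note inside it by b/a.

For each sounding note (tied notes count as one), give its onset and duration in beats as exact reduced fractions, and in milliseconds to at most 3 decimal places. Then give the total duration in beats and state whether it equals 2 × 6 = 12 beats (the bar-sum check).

1) 0.0ms=0b +1250.0ms=3b
2) 1250.0ms=3b +1250.0ms=3b
3) 2500.0ms=6b +625.0ms=3/2b
4) 3125.0ms=15/2b +625.0ms=3/2b
5) 3750.0ms=9b +1250.0ms=3b
Σ=12b of 12 (144bpm 6/8) — PASS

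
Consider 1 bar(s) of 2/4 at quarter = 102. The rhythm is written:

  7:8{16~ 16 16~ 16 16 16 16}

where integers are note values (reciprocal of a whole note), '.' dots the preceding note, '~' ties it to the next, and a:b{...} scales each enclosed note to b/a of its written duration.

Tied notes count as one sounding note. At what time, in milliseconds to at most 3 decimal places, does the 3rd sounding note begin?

note 3 onset = 8/7b = 672.269ms

1. 0.0ms @ 0 + 336.134ms (4/7)
2. 336.134ms @ 4/7 + 336.134ms (4/7)
3. 672.269ms @ 8/7 + 168.067ms (2/7)
4. 840.336ms @ 10/7 + 168.067ms (2/7)
5. 1008.403ms @ 12/7 + 168.067ms (2/7)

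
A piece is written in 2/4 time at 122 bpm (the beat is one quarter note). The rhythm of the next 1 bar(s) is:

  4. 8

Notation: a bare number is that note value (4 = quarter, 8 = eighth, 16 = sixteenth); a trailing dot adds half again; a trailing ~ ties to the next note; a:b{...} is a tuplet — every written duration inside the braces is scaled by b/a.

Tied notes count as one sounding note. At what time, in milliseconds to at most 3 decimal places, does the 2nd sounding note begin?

note 2 onset = 3/2b = 737.705ms

1. 0.0ms @ 0 + 737.705ms (3/2)
2. 737.705ms @ 3/2 + 245.902ms (1/2)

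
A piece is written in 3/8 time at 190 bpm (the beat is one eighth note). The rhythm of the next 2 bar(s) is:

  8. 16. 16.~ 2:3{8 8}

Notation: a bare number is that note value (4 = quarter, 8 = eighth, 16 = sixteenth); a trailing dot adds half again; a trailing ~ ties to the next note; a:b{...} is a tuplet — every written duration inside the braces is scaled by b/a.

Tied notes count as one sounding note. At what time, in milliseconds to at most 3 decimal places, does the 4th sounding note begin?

note 4 onset = 9/2b = 1421.053ms

1. 0.0ms @ 0 + 473.684ms (3/2)
2. 473.684ms @ 3/2 + 236.842ms (3/4)
3. 710.526ms @ 9/4 + 710.526ms (9/4)
4. 1421.053ms @ 9/2 + 473.684ms (3/2)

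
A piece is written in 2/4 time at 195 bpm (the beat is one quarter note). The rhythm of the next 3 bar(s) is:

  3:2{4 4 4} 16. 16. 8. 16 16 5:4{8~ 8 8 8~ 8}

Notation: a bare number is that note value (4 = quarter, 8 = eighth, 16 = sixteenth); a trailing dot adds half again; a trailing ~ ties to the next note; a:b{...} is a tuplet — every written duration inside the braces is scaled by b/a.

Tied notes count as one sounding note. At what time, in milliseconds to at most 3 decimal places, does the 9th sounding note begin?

note 9 onset = 4b = 1230.769ms

1. 0.0ms @ 0 + 205.128ms (2/3)
2. 205.128ms @ 2/3 + 205.128ms (2/3)
3. 410.256ms @ 4/3 + 205.128ms (2/3)
4. 615.385ms @ 2 + 115.385ms (3/8)
5. 730.769ms @ 19/8 + 115.385ms (3/8)
6. 846.154ms @ 11/4 + 230.769ms (3/4)
7. 1076.923ms @ 7/2 + 76.923ms (1/4)
8. 1153.846ms @ 15/4 + 76.923ms (1/4)
9. 1230.769ms @ 4 + 246.154ms (4/5)
10. 1476.923ms @ 24/5 + 123.077ms (2/5)
11. 1600.0ms @ 26/5 + 246.154ms (4/5)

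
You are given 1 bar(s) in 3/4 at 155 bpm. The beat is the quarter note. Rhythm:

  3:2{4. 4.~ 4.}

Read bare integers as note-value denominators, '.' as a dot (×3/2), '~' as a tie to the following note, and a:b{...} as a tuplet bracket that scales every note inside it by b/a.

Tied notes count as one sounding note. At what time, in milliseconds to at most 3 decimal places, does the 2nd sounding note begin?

1. 0.0ms @ 0 + 387.097ms (1)
2. 387.097ms @ 1 + 774.194ms (2)

note 2 onset = 1b = 387.097ms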